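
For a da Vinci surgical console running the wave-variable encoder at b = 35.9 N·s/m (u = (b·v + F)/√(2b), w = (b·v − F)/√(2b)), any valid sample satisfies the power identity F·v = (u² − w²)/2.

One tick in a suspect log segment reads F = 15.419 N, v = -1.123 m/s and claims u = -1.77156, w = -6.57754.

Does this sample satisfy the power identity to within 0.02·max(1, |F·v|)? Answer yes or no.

F·v = 15.419×(-1.123) = -17.3155 W.
(u² − w²)/2 = (3.1384 − 43.2640)/2 = -20.0628 W.
|Δ| = 2.7473;  2% of max(1, |F·v|) = 0.3463.

no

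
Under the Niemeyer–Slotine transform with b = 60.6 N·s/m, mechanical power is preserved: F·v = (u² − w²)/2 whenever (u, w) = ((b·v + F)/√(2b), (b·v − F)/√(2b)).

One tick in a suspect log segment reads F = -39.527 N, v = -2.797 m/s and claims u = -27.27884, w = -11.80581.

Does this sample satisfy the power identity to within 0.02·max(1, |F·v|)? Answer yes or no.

F·v = (-39.527)×(-2.797) = 110.55702 W.
(u² − w²)/2 = (744.13511 − 139.37715)/2 = 302.37898 W.
|Δ| = 191.82196;  2% of max(1, |F·v|) = 2.21114.

no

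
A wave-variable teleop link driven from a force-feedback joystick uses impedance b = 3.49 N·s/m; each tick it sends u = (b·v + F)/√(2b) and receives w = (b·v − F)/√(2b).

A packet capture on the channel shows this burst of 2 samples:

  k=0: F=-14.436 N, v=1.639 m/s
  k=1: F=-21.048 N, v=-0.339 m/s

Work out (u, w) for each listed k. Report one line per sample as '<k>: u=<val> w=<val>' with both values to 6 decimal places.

k=0: b·v=3.49×1.639=5.720110; √(2b)=2.641969; u=(5.720110+(-14.436))/2.641969=-3.299013, w=(5.720110−(-14.436))/2.641969=7.629200
k=1: b·v=3.49×(-0.339)=-1.183110; √(2b)=2.641969; u=(-1.183110+(-21.048))/2.641969=-8.414599, w=(-1.183110−(-21.048))/2.641969=7.518972

0: u=-3.299013 w=7.629200
1: u=-8.414599 w=7.518972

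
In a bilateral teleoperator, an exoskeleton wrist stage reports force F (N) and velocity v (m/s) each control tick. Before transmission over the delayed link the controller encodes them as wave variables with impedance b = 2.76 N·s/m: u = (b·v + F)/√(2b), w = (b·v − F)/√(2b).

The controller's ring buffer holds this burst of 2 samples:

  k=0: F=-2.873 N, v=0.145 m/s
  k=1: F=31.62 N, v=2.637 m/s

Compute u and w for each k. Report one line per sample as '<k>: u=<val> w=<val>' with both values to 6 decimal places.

k=0: b·v=2.76×0.145=0.400200; √(2b)=2.349468; u=(0.400200+(-2.873))/2.349468=-1.052494, w=(0.400200−(-2.873))/2.349468=1.393166
k=1: b·v=2.76×2.637=7.278120; √(2b)=2.349468; u=(7.278120+31.62)/2.349468=16.556139, w=(7.278120−31.62)/2.349468=-10.360592

0: u=-1.052494 w=1.393166
1: u=16.556139 w=-10.360592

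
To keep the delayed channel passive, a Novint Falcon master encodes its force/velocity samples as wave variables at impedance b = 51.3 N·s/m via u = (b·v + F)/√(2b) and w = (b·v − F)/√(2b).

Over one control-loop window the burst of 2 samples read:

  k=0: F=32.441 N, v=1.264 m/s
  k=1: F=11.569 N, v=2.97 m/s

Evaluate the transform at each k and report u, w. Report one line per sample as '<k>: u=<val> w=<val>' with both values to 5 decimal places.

k=0: b·v=51.3×1.264=64.84320; √(2b)=10.12917; u=(64.84320+32.441)/10.12917=9.60436, w=(64.84320−32.441)/10.12917=3.19890
k=1: b·v=51.3×2.97=152.36100; √(2b)=10.12917; u=(152.36100+11.569)/10.12917=16.18396, w=(152.36100−11.569)/10.12917=13.89966

0: u=9.60436 w=3.19890
1: u=16.18396 w=13.89966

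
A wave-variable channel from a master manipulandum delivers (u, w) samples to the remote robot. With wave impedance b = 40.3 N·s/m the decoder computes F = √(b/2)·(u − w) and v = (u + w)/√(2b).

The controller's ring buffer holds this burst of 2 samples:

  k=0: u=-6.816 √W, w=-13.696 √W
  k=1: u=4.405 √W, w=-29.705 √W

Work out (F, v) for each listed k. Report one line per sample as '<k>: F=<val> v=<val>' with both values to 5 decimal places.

0: F=30.88346 v=-2.28476
1: F=153.11553 v=-2.81808

k=0: u−w=6.88000, u+w=-20.51200; √(b/2)=4.48888, √(2b)=8.97775; F=4.48888×6.88=30.88346, v=-20.51200/8.97775=-2.28476
k=1: u−w=34.11000, u+w=-25.30000; √(b/2)=4.48888, √(2b)=8.97775; F=4.48888×34.11=153.11553, v=-25.30000/8.97775=-2.81808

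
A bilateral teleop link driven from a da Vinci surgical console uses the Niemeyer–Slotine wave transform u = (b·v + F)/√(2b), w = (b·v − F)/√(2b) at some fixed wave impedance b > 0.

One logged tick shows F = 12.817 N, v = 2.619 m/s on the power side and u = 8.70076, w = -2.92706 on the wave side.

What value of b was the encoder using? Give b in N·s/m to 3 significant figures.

u + w = 5.7737;  u + w = √(2b)·v, so √(2b) = 5.7737/2.619 = 2.2045.
b = (√(2b))²/2 = 4.8600/2 = 2.4300.
(Check via u − w = 2F/√(2b): u − w = 11.6278, 2F/√(2b) = 11.6278.)

b = 2.43 N·s/m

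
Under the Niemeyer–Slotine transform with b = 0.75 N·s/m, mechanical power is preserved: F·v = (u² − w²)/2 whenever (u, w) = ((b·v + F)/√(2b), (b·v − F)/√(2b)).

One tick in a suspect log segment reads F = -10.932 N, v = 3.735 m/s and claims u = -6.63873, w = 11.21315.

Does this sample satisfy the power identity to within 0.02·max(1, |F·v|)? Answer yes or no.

yes

F·v = (-10.932)×3.735 = -40.83102 W.
(u² − w²)/2 = (44.07274 − 125.73473)/2 = -40.83100 W.
|Δ| = 0.00002;  2% of max(1, |F·v|) = 0.81662.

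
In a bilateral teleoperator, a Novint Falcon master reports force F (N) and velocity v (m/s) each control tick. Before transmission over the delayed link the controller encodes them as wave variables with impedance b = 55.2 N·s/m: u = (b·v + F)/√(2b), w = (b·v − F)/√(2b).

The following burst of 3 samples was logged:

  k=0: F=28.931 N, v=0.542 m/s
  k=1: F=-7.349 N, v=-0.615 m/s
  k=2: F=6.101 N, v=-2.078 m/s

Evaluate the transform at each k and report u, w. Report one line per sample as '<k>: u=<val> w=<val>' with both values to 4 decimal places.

k=0: b·v=55.2×0.542=29.9184; √(2b)=10.5071; u=(29.9184+28.931)/10.5071=5.6009, w=(29.9184−28.931)/10.5071=0.0940
k=1: b·v=55.2×(-0.615)=-33.9480; √(2b)=10.5071; u=(-33.9480+(-7.349))/10.5071=-3.9304, w=(-33.9480−(-7.349))/10.5071=-2.5315
k=2: b·v=55.2×(-2.078)=-114.7056; √(2b)=10.5071; u=(-114.7056+6.101)/10.5071=-10.3363, w=(-114.7056−6.101)/10.5071=-11.4976

0: u=5.6009 w=0.0940
1: u=-3.9304 w=-2.5315
2: u=-10.3363 w=-11.4976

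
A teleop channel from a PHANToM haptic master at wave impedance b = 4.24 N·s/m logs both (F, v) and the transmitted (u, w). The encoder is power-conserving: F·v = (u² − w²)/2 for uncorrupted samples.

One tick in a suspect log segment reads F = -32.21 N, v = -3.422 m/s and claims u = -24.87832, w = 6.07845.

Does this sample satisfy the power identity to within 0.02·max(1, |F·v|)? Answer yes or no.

no

F·v = (-32.21)×(-3.422) = 110.22262 W.
(u² − w²)/2 = (618.93081 − 36.94755)/2 = 290.99163 W.
|Δ| = 180.76901;  2% of max(1, |F·v|) = 2.20445.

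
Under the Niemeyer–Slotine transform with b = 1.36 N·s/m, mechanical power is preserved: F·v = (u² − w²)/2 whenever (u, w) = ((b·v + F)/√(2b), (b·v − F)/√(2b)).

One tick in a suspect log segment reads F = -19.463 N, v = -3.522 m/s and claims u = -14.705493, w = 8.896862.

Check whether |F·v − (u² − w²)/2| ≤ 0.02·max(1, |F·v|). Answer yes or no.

F·v = (-19.463)×(-3.522) = 68.548686 W.
(u² − w²)/2 = (216.251524 − 79.154153)/2 = 68.548685 W.
|Δ| = 0.000001;  2% of max(1, |F·v|) = 1.370974.

yes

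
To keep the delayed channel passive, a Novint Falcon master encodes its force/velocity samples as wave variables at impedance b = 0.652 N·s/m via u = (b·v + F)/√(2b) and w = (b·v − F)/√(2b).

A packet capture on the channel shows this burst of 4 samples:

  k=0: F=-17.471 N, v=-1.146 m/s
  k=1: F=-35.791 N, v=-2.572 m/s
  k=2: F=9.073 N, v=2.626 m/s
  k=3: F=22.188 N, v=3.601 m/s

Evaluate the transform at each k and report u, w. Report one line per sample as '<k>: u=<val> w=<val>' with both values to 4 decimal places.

k=0: b·v=0.652×(-1.146)=-0.7472; √(2b)=1.1419; u=(-0.7472+(-17.471))/1.1419=-15.9539, w=(-0.7472−(-17.471))/1.1419=14.6452
k=1: b·v=0.652×(-2.572)=-1.6769; √(2b)=1.1419; u=(-1.6769+(-35.791))/1.1419=-32.8111, w=(-1.6769−(-35.791))/1.1419=29.8741
k=2: b·v=0.652×2.626=1.7122; √(2b)=1.1419; u=(1.7122+9.073)/1.1419=9.4447, w=(1.7122−9.073)/1.1419=-6.4460
k=3: b·v=0.652×3.601=2.3479; √(2b)=1.1419; u=(2.3479+22.188)/1.1419=21.4863, w=(2.3479−22.188)/1.1419=-17.3743

0: u=-15.9539 w=14.6452
1: u=-32.8111 w=29.8741
2: u=9.4447 w=-6.4460
3: u=21.4863 w=-17.3743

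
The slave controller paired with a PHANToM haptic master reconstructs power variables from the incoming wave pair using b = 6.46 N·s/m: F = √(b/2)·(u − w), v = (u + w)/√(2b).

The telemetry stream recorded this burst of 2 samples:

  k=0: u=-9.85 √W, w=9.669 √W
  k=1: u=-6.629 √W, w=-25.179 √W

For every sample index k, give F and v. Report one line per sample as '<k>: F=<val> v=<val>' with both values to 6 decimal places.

k=0: u−w=-19.519000, u+w=-0.181000; √(b/2)=1.797220, √(2b)=3.594440; F=1.797220×(-19.519)=-35.079939, v=-0.181000/3.594440=-0.050356
k=1: u−w=18.550000, u+w=-31.808000; √(b/2)=1.797220, √(2b)=3.594440; F=1.797220×18.55=33.338432, v=-31.808000/3.594440=-8.849222

0: F=-35.079939 v=-0.050356
1: F=33.338432 v=-8.849222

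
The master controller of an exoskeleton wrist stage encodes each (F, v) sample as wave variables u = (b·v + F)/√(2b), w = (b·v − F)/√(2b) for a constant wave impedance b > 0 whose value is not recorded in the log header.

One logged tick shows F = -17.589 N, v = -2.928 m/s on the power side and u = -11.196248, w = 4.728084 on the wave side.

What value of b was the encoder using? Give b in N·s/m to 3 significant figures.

u + w = -6.468164;  u + w = √(2b)·v, so √(2b) = -6.468164/(-2.928) = 2.209072.
b = (√(2b))²/2 = 4.880001/2 = 2.440000.
(Check via u − w = 2F/√(2b): u − w = -15.924332, 2F/√(2b) = -15.924331.)

b = 2.44 N·s/m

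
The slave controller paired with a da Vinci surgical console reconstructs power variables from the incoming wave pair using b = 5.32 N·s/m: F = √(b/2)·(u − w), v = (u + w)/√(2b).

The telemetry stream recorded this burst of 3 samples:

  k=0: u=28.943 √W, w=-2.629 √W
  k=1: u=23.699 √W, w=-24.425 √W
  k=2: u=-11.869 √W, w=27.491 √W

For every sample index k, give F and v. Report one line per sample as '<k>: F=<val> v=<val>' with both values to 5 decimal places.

k=0: u−w=31.57200, u+w=26.31400; √(b/2)=1.63095, √(2b)=3.26190; F=1.63095×31.572=51.49237, v=26.31400/3.26190=8.06707
k=1: u−w=48.12400, u+w=-0.72600; √(b/2)=1.63095, √(2b)=3.26190; F=1.63095×48.124=78.48787, v=-0.72600/3.26190=-0.22257
k=2: u−w=-39.36000, u+w=15.62200; √(b/2)=1.63095, √(2b)=3.26190; F=1.63095×(-39.36)=-64.19422, v=15.62200/3.26190=4.78923

0: F=51.49237 v=8.06707
1: F=78.48787 v=-0.22257
2: F=-64.19422 v=4.78923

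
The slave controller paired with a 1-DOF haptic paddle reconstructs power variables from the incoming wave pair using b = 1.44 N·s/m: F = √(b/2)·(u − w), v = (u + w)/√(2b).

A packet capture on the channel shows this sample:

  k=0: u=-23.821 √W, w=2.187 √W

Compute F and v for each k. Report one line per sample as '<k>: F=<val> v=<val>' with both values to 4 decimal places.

k=0: u−w=-26.0080, u+w=-21.6340; √(b/2)=0.8485, √(2b)=1.6971; F=0.8485×(-26.008)=-22.0685, v=-21.6340/1.6971=-12.7480

0: F=-22.0685 v=-12.7480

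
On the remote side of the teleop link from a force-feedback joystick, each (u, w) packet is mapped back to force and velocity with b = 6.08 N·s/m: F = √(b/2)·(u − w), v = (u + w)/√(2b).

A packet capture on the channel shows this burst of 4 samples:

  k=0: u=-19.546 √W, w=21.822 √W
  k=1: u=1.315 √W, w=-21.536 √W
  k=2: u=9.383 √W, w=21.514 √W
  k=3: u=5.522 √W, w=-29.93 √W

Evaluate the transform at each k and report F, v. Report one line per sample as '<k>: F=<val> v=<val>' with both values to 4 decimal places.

0: F=-72.1276 v=0.6527
1: F=39.8421 v=-5.7988
2: F=-21.1511 v=8.8603
3: F=61.8127 v=-6.9995

k=0: u−w=-41.3680, u+w=2.2760; √(b/2)=1.7436, √(2b)=3.4871; F=1.7436×(-41.368)=-72.1276, v=2.2760/3.4871=0.6527
k=1: u−w=22.8510, u+w=-20.2210; √(b/2)=1.7436, √(2b)=3.4871; F=1.7436×22.851=39.8421, v=-20.2210/3.4871=-5.7988
k=2: u−w=-12.1310, u+w=30.8970; √(b/2)=1.7436, √(2b)=3.4871; F=1.7436×(-12.131)=-21.1511, v=30.8970/3.4871=8.8603
k=3: u−w=35.4520, u+w=-24.4080; √(b/2)=1.7436, √(2b)=3.4871; F=1.7436×35.452=61.8127, v=-24.4080/3.4871=-6.9995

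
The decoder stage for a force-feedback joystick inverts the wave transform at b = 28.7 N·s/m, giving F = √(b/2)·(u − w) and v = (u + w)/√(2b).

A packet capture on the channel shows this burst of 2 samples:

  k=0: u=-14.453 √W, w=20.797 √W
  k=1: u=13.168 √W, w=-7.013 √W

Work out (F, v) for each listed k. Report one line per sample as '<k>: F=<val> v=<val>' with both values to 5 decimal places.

k=0: u−w=-35.25000, u+w=6.34400; √(b/2)=3.78814, √(2b)=7.57628; F=3.78814×(-35.25)=-133.53191, v=6.34400/7.57628=0.83735
k=1: u−w=20.18100, u+w=6.15500; √(b/2)=3.78814, √(2b)=7.57628; F=3.78814×20.181=76.44844, v=6.15500/7.57628=0.81240

0: F=-133.53191 v=0.83735
1: F=76.44844 v=0.81240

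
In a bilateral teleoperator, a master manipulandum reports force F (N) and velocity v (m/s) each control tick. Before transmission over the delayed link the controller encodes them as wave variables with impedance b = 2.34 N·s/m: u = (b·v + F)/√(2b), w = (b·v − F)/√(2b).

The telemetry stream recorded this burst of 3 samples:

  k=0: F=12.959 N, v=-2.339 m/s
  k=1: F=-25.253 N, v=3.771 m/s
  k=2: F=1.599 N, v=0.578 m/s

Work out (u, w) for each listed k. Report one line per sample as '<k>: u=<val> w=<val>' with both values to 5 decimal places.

0: u=3.46028 w=-8.52032
1: u=-7.59424 w=15.75216
2: u=1.36434 w=-0.11394

k=0: b·v=2.34×(-2.339)=-5.47326; √(2b)=2.16333; u=(-5.47326+12.959)/2.16333=3.46028, w=(-5.47326−12.959)/2.16333=-8.52032
k=1: b·v=2.34×3.771=8.82414; √(2b)=2.16333; u=(8.82414+(-25.253))/2.16333=-7.59424, w=(8.82414−(-25.253))/2.16333=15.75216
k=2: b·v=2.34×0.578=1.35252; √(2b)=2.16333; u=(1.35252+1.599)/2.16333=1.36434, w=(1.35252−1.599)/2.16333=-0.11394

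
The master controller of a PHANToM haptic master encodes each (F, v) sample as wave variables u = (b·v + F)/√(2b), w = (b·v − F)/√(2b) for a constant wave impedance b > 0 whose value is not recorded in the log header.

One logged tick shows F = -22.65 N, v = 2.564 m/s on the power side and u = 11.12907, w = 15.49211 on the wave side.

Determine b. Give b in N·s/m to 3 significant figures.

u + w = 26.6212;  u + w = √(2b)·v, so √(2b) = 26.6212/2.564 = 10.3827.
b = (√(2b))²/2 = 107.8000/2 = 53.9000.
(Check via u − w = 2F/√(2b): u − w = -4.3630, 2F/√(2b) = -4.3630.)

b = 53.9 N·s/m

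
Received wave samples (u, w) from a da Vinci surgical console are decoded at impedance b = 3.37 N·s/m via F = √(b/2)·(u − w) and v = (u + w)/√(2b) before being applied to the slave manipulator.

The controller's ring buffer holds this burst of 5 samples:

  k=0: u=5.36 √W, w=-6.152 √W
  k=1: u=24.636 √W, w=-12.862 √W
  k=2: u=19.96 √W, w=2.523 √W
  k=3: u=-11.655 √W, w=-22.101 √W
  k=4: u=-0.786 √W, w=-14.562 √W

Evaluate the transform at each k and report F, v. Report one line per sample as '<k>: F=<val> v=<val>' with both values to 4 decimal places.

0: F=14.9434 v=-0.3051
1: F=48.6752 v=4.5352
2: F=22.6345 v=8.6601
3: F=13.5597 v=-13.0023
4: F=17.8823 v=-5.9118

k=0: u−w=11.5120, u+w=-0.7920; √(b/2)=1.2981, √(2b)=2.5962; F=1.2981×11.512=14.9434, v=-0.7920/2.5962=-0.3051
k=1: u−w=37.4980, u+w=11.7740; √(b/2)=1.2981, √(2b)=2.5962; F=1.2981×37.498=48.6752, v=11.7740/2.5962=4.5352
k=2: u−w=17.4370, u+w=22.4830; √(b/2)=1.2981, √(2b)=2.5962; F=1.2981×17.437=22.6345, v=22.4830/2.5962=8.6601
k=3: u−w=10.4460, u+w=-33.7560; √(b/2)=1.2981, √(2b)=2.5962; F=1.2981×10.446=13.5597, v=-33.7560/2.5962=-13.0023
k=4: u−w=13.7760, u+w=-15.3480; √(b/2)=1.2981, √(2b)=2.5962; F=1.2981×13.776=17.8823, v=-15.3480/2.5962=-5.9118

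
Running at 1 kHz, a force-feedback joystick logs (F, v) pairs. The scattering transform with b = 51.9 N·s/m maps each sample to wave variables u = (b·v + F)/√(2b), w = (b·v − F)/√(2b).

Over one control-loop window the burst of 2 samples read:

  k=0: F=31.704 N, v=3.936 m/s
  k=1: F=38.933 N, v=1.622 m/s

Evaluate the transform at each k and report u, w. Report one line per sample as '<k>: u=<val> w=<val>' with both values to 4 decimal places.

k=0: b·v=51.9×3.936=204.2784; √(2b)=10.1882; u=(204.2784+31.704)/10.1882=23.1623, w=(204.2784−31.704)/10.1882=16.9386
k=1: b·v=51.9×1.622=84.1818; √(2b)=10.1882; u=(84.1818+38.933)/10.1882=12.0840, w=(84.1818−38.933)/10.1882=4.4413

0: u=23.1623 w=16.9386
1: u=12.0840 w=4.4413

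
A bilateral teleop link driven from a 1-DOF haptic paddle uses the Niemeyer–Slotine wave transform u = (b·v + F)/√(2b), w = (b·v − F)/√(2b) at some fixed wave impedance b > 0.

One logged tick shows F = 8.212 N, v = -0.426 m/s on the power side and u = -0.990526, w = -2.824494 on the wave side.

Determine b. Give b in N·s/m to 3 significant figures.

u + w = -3.815020;  u + w = √(2b)·v, so √(2b) = -3.815020/(-0.426) = 8.955446.
b = (√(2b))²/2 = 80.200013/2 = 40.100007.
(Check via u − w = 2F/√(2b): u − w = 1.833968, 2F/√(2b) = 1.833968.)

b = 40.1 N·s/m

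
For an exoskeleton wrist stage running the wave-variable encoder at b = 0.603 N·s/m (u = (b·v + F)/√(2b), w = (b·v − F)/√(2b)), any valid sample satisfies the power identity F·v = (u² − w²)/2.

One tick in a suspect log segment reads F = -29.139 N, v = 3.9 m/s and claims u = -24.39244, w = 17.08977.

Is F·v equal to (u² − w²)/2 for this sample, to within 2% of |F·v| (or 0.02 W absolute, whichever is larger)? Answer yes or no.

no

F·v = (-29.139)×3.9 = -113.6421 W.
(u² − w²)/2 = (594.9911 − 292.0602)/2 = 151.4654 W.
|Δ| = 265.1075;  2% of max(1, |F·v|) = 2.2728.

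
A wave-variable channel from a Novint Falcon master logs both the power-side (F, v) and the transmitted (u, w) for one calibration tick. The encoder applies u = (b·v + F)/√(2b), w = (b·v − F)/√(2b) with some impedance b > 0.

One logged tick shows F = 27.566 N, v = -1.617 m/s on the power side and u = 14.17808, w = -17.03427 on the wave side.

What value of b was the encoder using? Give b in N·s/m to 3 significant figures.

b = 1.56 N·s/m

u + w = -2.85619;  u + w = √(2b)·v, so √(2b) = -2.85619/(-1.617) = 1.76635.
b = (√(2b))²/2 = 3.12000/2 = 1.56000.
(Check via u − w = 2F/√(2b): u − w = 31.21235, 2F/√(2b) = 31.21236.)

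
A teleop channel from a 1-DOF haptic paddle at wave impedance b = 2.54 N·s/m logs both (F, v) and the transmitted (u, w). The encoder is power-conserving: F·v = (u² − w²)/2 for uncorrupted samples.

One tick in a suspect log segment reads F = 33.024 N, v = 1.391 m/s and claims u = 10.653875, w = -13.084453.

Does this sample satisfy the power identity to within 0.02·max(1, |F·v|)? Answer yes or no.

no

F·v = 33.024×1.391 = 45.936384 W.
(u² − w²)/2 = (113.505053 − 171.202910)/2 = -28.848929 W.
|Δ| = 74.785313;  2% of max(1, |F·v|) = 0.918728.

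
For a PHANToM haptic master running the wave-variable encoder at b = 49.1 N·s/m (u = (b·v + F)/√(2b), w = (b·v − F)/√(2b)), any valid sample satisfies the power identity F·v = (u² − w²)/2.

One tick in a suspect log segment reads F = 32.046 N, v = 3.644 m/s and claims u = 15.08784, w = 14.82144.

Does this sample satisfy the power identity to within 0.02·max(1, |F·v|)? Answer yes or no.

F·v = 32.046×3.644 = 116.7756 W.
(u² − w²)/2 = (227.6429 − 219.6751)/2 = 3.9839 W.
|Δ| = 112.7917;  2% of max(1, |F·v|) = 2.3355.

no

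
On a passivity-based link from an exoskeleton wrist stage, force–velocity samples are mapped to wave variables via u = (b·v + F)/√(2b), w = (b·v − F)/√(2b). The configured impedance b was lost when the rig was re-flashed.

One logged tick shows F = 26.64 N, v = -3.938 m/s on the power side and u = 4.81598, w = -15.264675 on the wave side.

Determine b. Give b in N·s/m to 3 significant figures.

b = 3.52 N·s/m

u + w = -10.448695;  u + w = √(2b)·v, so √(2b) = -10.448695/(-3.938) = 2.653300.
b = (√(2b))²/2 = 7.040000/2 = 3.520000.
(Check via u − w = 2F/√(2b): u − w = 20.080655, 2F/√(2b) = 20.080655.)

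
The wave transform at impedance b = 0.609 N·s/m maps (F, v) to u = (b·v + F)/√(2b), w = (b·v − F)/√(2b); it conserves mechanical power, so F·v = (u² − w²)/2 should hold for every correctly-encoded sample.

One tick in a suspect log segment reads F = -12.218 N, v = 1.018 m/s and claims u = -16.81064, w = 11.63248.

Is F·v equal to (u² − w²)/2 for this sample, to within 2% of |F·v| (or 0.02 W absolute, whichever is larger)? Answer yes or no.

no

F·v = (-12.218)×1.018 = -12.4379 W.
(u² − w²)/2 = (282.5976 − 135.3146)/2 = 73.6415 W.
|Δ| = 86.0794;  2% of max(1, |F·v|) = 0.2488.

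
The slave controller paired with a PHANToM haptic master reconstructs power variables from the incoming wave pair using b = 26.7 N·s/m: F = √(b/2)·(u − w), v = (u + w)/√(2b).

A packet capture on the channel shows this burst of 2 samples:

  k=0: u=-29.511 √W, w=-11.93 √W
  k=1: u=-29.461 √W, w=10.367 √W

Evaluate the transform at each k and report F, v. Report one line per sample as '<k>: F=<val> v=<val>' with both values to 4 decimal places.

k=0: u−w=-17.5810, u+w=-41.4410; √(b/2)=3.6538, √(2b)=7.3075; F=3.6538×(-17.581)=-64.2368, v=-41.4410/7.3075=-5.6710
k=1: u−w=-39.8280, u+w=-19.0940; √(b/2)=3.6538, √(2b)=7.3075; F=3.6538×(-39.828)=-145.5222, v=-19.0940/7.3075=-2.6129

0: F=-64.2368 v=-5.6710
1: F=-145.5222 v=-2.6129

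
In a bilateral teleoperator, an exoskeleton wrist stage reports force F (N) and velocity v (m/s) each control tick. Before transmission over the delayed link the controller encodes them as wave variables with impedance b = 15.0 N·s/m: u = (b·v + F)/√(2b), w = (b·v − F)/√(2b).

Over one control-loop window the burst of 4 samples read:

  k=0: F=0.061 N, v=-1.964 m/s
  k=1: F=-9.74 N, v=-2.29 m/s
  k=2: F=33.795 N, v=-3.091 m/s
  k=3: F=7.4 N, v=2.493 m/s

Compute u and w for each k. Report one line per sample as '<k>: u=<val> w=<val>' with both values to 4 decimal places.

0: u=-5.3675 w=-5.3898
1: u=-8.0497 w=-4.4932
2: u=-2.2950 w=-14.6351
3: u=8.1784 w=5.4763

k=0: b·v=15.0×(-1.964)=-29.4600; √(2b)=5.4772; u=(-29.4600+0.061)/5.4772=-5.3675, w=(-29.4600−0.061)/5.4772=-5.3898
k=1: b·v=15.0×(-2.29)=-34.3500; √(2b)=5.4772; u=(-34.3500+(-9.74))/5.4772=-8.0497, w=(-34.3500−(-9.74))/5.4772=-4.4932
k=2: b·v=15.0×(-3.091)=-46.3650; √(2b)=5.4772; u=(-46.3650+33.795)/5.4772=-2.2950, w=(-46.3650−33.795)/5.4772=-14.6351
k=3: b·v=15.0×2.493=37.3950; √(2b)=5.4772; u=(37.3950+7.4)/5.4772=8.1784, w=(37.3950−7.4)/5.4772=5.4763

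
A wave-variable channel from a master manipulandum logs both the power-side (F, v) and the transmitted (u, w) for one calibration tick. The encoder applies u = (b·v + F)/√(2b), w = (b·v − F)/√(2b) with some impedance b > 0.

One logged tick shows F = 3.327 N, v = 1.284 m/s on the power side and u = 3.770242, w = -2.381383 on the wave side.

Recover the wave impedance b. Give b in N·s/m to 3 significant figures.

u + w = 1.388859;  u + w = √(2b)·v, so √(2b) = 1.388859/1.284 = 1.081666.
b = (√(2b))²/2 = 1.170001/2 = 0.585001.
(Check via u − w = 2F/√(2b): u − w = 6.151625, 2F/√(2b) = 6.151622.)

b = 0.585 N·s/m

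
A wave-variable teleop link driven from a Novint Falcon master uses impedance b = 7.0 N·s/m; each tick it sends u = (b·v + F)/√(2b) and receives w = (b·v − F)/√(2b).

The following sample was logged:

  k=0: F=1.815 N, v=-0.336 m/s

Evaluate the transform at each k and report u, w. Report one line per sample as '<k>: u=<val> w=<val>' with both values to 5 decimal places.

k=0: b·v=7.0×(-0.336)=-2.35200; √(2b)=3.74166; u=(-2.35200+1.815)/3.74166=-0.14352, w=(-2.35200−1.815)/3.74166=-1.11368

0: u=-0.14352 w=-1.11368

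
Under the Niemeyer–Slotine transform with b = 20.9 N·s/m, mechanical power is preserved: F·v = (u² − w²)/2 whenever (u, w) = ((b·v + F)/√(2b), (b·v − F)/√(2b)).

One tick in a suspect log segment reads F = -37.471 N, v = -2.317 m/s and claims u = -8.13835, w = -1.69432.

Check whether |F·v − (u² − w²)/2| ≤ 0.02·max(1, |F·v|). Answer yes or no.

no

F·v = (-37.471)×(-2.317) = 86.82031 W.
(u² − w²)/2 = (66.23274 − 2.87072)/2 = 31.68101 W.
|Δ| = 55.13930;  2% of max(1, |F·v|) = 1.73641.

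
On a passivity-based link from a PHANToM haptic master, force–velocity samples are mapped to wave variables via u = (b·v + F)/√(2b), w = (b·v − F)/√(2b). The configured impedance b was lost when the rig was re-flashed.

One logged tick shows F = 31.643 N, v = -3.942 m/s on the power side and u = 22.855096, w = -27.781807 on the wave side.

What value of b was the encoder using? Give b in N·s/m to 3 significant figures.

b = 0.781 N·s/m

u + w = -4.926711;  u + w = √(2b)·v, so √(2b) = -4.926711/(-3.942) = 1.249800.
b = (√(2b))²/2 = 1.562000/2 = 0.781000.
(Check via u − w = 2F/√(2b): u − w = 50.636903, 2F/√(2b) = 50.636908.)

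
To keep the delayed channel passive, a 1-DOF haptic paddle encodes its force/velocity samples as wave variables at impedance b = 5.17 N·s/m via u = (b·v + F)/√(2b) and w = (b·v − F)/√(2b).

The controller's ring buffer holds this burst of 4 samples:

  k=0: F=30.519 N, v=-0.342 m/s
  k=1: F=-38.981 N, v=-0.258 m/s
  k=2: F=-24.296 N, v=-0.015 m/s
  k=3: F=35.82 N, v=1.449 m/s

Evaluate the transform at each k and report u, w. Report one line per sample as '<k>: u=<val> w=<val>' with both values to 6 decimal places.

k=0: b·v=5.17×(-0.342)=-1.768140; √(2b)=3.215587; u=(-1.768140+30.519)/3.215587=8.941092, w=(-1.768140−30.519)/3.215587=-10.040823
k=1: b·v=5.17×(-0.258)=-1.333860; √(2b)=3.215587; u=(-1.333860+(-38.981))/3.215587=-12.537325, w=(-1.333860−(-38.981))/3.215587=11.707704
k=2: b·v=5.17×(-0.015)=-0.077550; √(2b)=3.215587; u=(-0.077550+(-24.296))/3.215587=-7.579813, w=(-0.077550−(-24.296))/3.215587=7.531580
k=3: b·v=5.17×1.449=7.491330; √(2b)=3.215587; u=(7.491330+35.82)/3.215587=13.469183, w=(7.491330−35.82)/3.215587=-8.809797

0: u=8.941092 w=-10.040823
1: u=-12.537325 w=11.707704
2: u=-7.579813 w=7.531580
3: u=13.469183 w=-8.809797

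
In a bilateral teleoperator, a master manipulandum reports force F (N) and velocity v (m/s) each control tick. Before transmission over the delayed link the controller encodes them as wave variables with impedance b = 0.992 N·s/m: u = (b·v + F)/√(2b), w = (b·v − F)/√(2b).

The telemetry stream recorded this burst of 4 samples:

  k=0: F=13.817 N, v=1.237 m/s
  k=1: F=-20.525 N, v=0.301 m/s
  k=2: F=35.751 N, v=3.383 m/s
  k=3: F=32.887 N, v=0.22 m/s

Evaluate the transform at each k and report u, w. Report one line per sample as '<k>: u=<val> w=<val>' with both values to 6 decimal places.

k=0: b·v=0.992×1.237=1.227104; √(2b)=1.408545; u=(1.227104+13.817)/1.408545=10.680596, w=(1.227104−13.817)/1.408545=-8.938226
k=1: b·v=0.992×0.301=0.298592; √(2b)=1.408545; u=(0.298592+(-20.525))/1.408545=-14.359785, w=(0.298592−(-20.525))/1.408545=14.783757
k=2: b·v=0.992×3.383=3.355936; √(2b)=1.408545; u=(3.355936+35.751)/1.408545=27.764059, w=(3.355936−35.751)/1.408545=-22.998950
k=3: b·v=0.992×0.22=0.218240; √(2b)=1.408545; u=(0.218240+32.887)/1.408545=23.503141, w=(0.218240−32.887)/1.408545=-23.193261

0: u=10.680596 w=-8.938226
1: u=-14.359785 w=14.783757
2: u=27.764059 w=-22.998950
3: u=23.503141 w=-23.193261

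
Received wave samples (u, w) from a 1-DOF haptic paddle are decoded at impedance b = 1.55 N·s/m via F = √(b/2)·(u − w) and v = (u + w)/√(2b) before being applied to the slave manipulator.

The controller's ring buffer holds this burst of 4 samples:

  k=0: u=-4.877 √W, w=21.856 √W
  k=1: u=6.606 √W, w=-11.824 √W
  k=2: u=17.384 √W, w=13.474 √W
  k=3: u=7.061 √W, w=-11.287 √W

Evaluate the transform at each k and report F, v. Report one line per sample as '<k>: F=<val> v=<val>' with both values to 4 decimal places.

k=0: u−w=-26.7330, u+w=16.9790; √(b/2)=0.8803, √(2b)=1.7607; F=0.8803×(-26.733)=-23.5342, v=16.9790/1.7607=9.6434
k=1: u−w=18.4300, u+w=-5.2180; √(b/2)=0.8803, √(2b)=1.7607; F=0.8803×18.43=16.2247, v=-5.2180/1.7607=-2.9636
k=2: u−w=3.9100, u+w=30.8580; √(b/2)=0.8803, √(2b)=1.7607; F=0.8803×3.91=3.4421, v=30.8580/1.7607=17.5262
k=3: u−w=18.3480, u+w=-4.2260; √(b/2)=0.8803, √(2b)=1.7607; F=0.8803×18.348=16.1525, v=-4.2260/1.7607=-2.4002

0: F=-23.5342 v=9.6434
1: F=16.2247 v=-2.9636
2: F=3.4421 v=17.5262
3: F=16.1525 v=-2.4002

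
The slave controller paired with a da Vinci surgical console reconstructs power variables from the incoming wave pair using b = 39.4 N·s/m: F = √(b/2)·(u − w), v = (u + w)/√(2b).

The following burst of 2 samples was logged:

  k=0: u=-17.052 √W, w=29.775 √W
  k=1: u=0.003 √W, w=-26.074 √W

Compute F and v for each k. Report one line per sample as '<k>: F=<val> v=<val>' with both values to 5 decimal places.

0: F=-207.84015 v=1.43326
1: F=115.74194 v=-2.93694

k=0: u−w=-46.82700, u+w=12.72300; √(b/2)=4.43847, √(2b)=8.87694; F=4.43847×(-46.827)=-207.84015, v=12.72300/8.87694=1.43326
k=1: u−w=26.07700, u+w=-26.07100; √(b/2)=4.43847, √(2b)=8.87694; F=4.43847×26.077=115.74194, v=-26.07100/8.87694=-2.93694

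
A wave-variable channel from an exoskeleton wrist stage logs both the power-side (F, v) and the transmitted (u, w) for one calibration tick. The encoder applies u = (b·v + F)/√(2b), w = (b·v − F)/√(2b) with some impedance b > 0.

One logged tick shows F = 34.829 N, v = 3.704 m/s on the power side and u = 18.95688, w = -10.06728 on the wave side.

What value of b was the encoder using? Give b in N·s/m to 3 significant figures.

u + w = 8.88960;  u + w = √(2b)·v, so √(2b) = 8.88960/3.704 = 2.40000.
b = (√(2b))²/2 = 5.76000/2 = 2.88000.
(Check via u − w = 2F/√(2b): u − w = 29.02416, 2F/√(2b) = 29.02417.)

b = 2.88 N·s/m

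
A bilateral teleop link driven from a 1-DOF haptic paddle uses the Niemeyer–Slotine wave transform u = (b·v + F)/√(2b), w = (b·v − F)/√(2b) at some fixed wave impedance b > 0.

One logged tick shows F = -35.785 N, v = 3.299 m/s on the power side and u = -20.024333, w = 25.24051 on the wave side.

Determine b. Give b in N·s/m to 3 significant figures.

u + w = 5.216177;  u + w = √(2b)·v, so √(2b) = 5.216177/3.299 = 1.581139.
b = (√(2b))²/2 = 2.500000/2 = 1.250000.
(Check via u − w = 2F/√(2b): u − w = -45.264843, 2F/√(2b) = -45.264842.)

b = 1.25 N·s/m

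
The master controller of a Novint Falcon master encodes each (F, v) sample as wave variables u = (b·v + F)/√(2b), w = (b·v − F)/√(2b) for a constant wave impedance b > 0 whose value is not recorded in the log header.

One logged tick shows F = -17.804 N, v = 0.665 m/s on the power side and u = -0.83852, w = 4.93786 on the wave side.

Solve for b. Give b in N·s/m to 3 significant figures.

b = 19 N·s/m

u + w = 4.09934;  u + w = √(2b)·v, so √(2b) = 4.09934/0.665 = 6.16442.
b = (√(2b))²/2 = 38.00009/2 = 19.00004.
(Check via u − w = 2F/√(2b): u − w = -5.77638, 2F/√(2b) = -5.77637.)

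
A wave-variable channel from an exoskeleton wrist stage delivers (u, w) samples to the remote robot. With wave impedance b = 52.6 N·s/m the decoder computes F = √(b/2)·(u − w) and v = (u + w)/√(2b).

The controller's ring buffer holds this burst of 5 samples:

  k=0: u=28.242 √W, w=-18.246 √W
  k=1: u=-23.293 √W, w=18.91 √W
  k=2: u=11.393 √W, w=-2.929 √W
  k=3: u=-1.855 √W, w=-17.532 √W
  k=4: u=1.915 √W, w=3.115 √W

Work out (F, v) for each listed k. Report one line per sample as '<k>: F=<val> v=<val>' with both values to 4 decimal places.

k=0: u−w=46.4880, u+w=9.9960; √(b/2)=5.1284, √(2b)=10.2567; F=5.1284×46.488=238.4069, v=9.9960/10.2567=0.9746
k=1: u−w=-42.2030, u+w=-4.3830; √(b/2)=5.1284, √(2b)=10.2567; F=5.1284×(-42.203)=-216.4319, v=-4.3830/10.2567=-0.4273
k=2: u−w=14.3220, u+w=8.4640; √(b/2)=5.1284, √(2b)=10.2567; F=5.1284×14.322=73.4483, v=8.4640/10.2567=0.8252
k=3: u−w=15.6770, u+w=-19.3870; √(b/2)=5.1284, √(2b)=10.2567; F=5.1284×15.677=80.3972, v=-19.3870/10.2567=-1.8902
k=4: u−w=-1.2000, u+w=5.0300; √(b/2)=5.1284, √(2b)=10.2567; F=5.1284×(-1.2)=-6.1540, v=5.0300/10.2567=0.4904

0: F=238.4069 v=0.9746
1: F=-216.4319 v=-0.4273
2: F=73.4483 v=0.8252
3: F=80.3972 v=-1.8902
4: F=-6.1540 v=0.4904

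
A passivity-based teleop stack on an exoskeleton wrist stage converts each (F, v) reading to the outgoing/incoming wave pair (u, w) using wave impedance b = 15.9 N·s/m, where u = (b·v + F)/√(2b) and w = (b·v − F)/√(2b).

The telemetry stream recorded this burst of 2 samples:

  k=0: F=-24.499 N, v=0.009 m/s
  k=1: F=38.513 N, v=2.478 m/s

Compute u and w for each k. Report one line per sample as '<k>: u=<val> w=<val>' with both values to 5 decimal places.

0: u=-4.31907 w=4.36983
1: u=13.81648 w=0.15733

k=0: b·v=15.9×0.009=0.14310; √(2b)=5.63915; u=(0.14310+(-24.499))/5.63915=-4.31907, w=(0.14310−(-24.499))/5.63915=4.36983
k=1: b·v=15.9×2.478=39.40020; √(2b)=5.63915; u=(39.40020+38.513)/5.63915=13.81648, w=(39.40020−38.513)/5.63915=0.15733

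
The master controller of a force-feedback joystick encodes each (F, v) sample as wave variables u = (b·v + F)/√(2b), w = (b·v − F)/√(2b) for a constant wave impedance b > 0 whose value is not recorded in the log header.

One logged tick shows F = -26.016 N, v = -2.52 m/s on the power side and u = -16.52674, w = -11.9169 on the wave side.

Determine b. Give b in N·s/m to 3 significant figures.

u + w = -28.44364;  u + w = √(2b)·v, so √(2b) = -28.44364/(-2.52) = 11.28716.
b = (√(2b))²/2 = 127.39995/2 = 63.69998.
(Check via u − w = 2F/√(2b): u − w = -4.60984, 2F/√(2b) = -4.60984.)

b = 63.7 N·s/m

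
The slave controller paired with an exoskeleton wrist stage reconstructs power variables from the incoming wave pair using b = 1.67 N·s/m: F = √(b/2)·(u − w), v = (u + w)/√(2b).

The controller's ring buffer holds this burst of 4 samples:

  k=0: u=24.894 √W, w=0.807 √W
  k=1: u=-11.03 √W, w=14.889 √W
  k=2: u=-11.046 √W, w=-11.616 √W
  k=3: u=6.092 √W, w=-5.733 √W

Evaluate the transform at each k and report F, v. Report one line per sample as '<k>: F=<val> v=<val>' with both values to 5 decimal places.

0: F=22.01030 v=14.06296
1: F=-23.68435 v=2.11155
2: F=0.52086 v=-12.40009
3: F=10.80549 v=0.19644

k=0: u−w=24.08700, u+w=25.70100; √(b/2)=0.91378, √(2b)=1.82757; F=0.91378×24.087=22.01030, v=25.70100/1.82757=14.06296
k=1: u−w=-25.91900, u+w=3.85900; √(b/2)=0.91378, √(2b)=1.82757; F=0.91378×(-25.919)=-23.68435, v=3.85900/1.82757=2.11155
k=2: u−w=0.57000, u+w=-22.66200; √(b/2)=0.91378, √(2b)=1.82757; F=0.91378×0.57=0.52086, v=-22.66200/1.82757=-12.40009
k=3: u−w=11.82500, u+w=0.35900; √(b/2)=0.91378, √(2b)=1.82757; F=0.91378×11.825=10.80549, v=0.35900/1.82757=0.19644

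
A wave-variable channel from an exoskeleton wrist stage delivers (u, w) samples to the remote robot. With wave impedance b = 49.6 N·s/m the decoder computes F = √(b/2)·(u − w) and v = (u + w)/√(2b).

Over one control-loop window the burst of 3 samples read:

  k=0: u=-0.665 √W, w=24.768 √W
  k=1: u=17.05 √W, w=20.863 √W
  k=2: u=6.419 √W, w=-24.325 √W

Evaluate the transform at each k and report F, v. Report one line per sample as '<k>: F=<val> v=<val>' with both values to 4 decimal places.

0: F=-126.6553 v=2.4200
1: F=-18.9886 v=3.8066
2: F=153.1039 v=-1.7978

k=0: u−w=-25.4330, u+w=24.1030; √(b/2)=4.9800, √(2b)=9.9599; F=4.9800×(-25.433)=-126.6553, v=24.1030/9.9599=2.4200
k=1: u−w=-3.8130, u+w=37.9130; √(b/2)=4.9800, √(2b)=9.9599; F=4.9800×(-3.813)=-18.9886, v=37.9130/9.9599=3.8066
k=2: u−w=30.7440, u+w=-17.9060; √(b/2)=4.9800, √(2b)=9.9599; F=4.9800×30.744=153.1039, v=-17.9060/9.9599=-1.7978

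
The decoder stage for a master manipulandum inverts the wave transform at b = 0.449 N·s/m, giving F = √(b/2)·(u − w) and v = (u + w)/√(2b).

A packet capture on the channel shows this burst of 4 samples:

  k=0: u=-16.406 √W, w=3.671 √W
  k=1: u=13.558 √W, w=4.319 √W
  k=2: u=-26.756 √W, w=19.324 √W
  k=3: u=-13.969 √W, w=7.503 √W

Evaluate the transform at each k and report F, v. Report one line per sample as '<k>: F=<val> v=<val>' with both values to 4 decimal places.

0: F=-9.5128 v=-13.4388
1: F=4.3776 v=18.8650
2: F=-21.8334 v=-7.8427
3: F=-10.1737 v=-6.8233

k=0: u−w=-20.0770, u+w=-12.7350; √(b/2)=0.4738, √(2b)=0.9476; F=0.4738×(-20.077)=-9.5128, v=-12.7350/0.9476=-13.4388
k=1: u−w=9.2390, u+w=17.8770; √(b/2)=0.4738, √(2b)=0.9476; F=0.4738×9.239=4.3776, v=17.8770/0.9476=18.8650
k=2: u−w=-46.0800, u+w=-7.4320; √(b/2)=0.4738, √(2b)=0.9476; F=0.4738×(-46.08)=-21.8334, v=-7.4320/0.9476=-7.8427
k=3: u−w=-21.4720, u+w=-6.4660; √(b/2)=0.4738, √(2b)=0.9476; F=0.4738×(-21.472)=-10.1737, v=-6.4660/0.9476=-6.8233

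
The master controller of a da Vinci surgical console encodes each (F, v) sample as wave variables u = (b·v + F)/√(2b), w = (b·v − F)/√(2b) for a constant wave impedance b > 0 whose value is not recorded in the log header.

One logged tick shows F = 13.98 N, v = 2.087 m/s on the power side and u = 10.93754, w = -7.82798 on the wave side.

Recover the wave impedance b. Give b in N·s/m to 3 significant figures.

u + w = 3.1096;  u + w = √(2b)·v, so √(2b) = 3.1096/2.087 = 1.4900.
b = (√(2b))²/2 = 2.2200/2 = 1.1100.
(Check via u − w = 2F/√(2b): u − w = 18.7655, 2F/√(2b) = 18.7655.)

b = 1.11 N·s/m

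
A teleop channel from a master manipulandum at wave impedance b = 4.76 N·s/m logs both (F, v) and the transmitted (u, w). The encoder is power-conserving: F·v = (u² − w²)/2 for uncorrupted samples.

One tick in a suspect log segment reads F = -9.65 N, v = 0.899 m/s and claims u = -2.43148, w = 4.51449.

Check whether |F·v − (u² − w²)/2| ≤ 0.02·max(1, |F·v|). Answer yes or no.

no

F·v = (-9.65)×0.899 = -8.67535 W.
(u² − w²)/2 = (5.91209 − 20.38062)/2 = -7.23426 W.
|Δ| = 1.44109;  2% of max(1, |F·v|) = 0.17351.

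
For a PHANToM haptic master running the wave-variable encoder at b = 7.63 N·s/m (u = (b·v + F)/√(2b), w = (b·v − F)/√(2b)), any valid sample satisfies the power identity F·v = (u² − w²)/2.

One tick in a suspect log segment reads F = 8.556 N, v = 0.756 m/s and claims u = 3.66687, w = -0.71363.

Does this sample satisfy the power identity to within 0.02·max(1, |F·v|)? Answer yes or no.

yes

F·v = 8.556×0.756 = 6.4683 W.
(u² − w²)/2 = (13.4459 − 0.5093)/2 = 6.4683 W.
|Δ| = 0.0000;  2% of max(1, |F·v|) = 0.1294.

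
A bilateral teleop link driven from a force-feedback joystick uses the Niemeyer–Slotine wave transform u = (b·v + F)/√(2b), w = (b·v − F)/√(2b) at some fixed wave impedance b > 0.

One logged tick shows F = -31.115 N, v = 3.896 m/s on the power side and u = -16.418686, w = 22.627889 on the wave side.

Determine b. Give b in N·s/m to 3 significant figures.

b = 1.27 N·s/m

u + w = 6.209203;  u + w = √(2b)·v, so √(2b) = 6.209203/3.896 = 1.593738.
b = (√(2b))²/2 = 2.540001/2 = 1.270000.
(Check via u − w = 2F/√(2b): u − w = -39.046575, 2F/√(2b) = -39.046570.)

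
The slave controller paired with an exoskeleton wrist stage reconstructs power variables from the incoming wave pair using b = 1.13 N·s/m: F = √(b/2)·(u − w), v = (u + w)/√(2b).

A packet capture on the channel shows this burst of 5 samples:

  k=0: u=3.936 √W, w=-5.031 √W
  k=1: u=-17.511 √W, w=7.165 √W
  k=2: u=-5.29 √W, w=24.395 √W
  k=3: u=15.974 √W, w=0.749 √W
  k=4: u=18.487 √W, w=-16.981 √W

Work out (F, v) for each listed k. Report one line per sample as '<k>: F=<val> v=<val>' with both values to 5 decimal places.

0: F=6.74018 v=-0.72838
1: F=-18.54808 v=-6.88206
2: F=-22.31317 v=12.70846
3: F=11.44410 v=11.12397
4: F=26.66005 v=1.00178

k=0: u−w=8.96700, u+w=-1.09500; √(b/2)=0.75166, √(2b)=1.50333; F=0.75166×8.967=6.74018, v=-1.09500/1.50333=-0.72838
k=1: u−w=-24.67600, u+w=-10.34600; √(b/2)=0.75166, √(2b)=1.50333; F=0.75166×(-24.676)=-18.54808, v=-10.34600/1.50333=-6.88206
k=2: u−w=-29.68500, u+w=19.10500; √(b/2)=0.75166, √(2b)=1.50333; F=0.75166×(-29.685)=-22.31317, v=19.10500/1.50333=12.70846
k=3: u−w=15.22500, u+w=16.72300; √(b/2)=0.75166, √(2b)=1.50333; F=0.75166×15.225=11.44410, v=16.72300/1.50333=11.12397
k=4: u−w=35.46800, u+w=1.50600; √(b/2)=0.75166, √(2b)=1.50333; F=0.75166×35.468=26.66005, v=1.50600/1.50333=1.00178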